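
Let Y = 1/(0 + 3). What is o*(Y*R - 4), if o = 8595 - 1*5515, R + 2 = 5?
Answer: -9240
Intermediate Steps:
R = 3 (R = -2 + 5 = 3)
Y = 1/3 ≈ 0.33333
o = 3080 (o = 8595 - 5515 = 3080)
o*(Y*R - 4) = 3080*((1/3)*3 - 4) = 3080*(1 - 4) = 3080*(-3) = -9240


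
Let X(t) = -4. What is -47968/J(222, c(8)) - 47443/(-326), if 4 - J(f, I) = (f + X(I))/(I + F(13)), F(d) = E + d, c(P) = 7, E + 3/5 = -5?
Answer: 581977091/130726 ≈ 4451.9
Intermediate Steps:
E = -28/5 (E = -⅗ - 5 = -28/5 ≈ -5.6000)
F(d) = -28/5 + d
J(f, I) = 4 - (-4 + f)/(37/5 + I) (J(f, I) = 4 - (f - 4)/(I + (-28/5 + 13)) = 4 - (-4 + f)/(I + 37/5) = 4 - (-4 + f)/(37/5 + I))
-47968/J(222, c(8)) - 47443/(-326) = -47968*(37 + 5*7)/(168 - 5*222 + 20*7) - 47443/(-326) = -47968*(37 + 35)/(168 - 1110 + 140) - 47443*(-1/326) = -47968/(-802/72) + 47443/326 = -47968/((1/72)*(-802)) + 47443/326 = -47968/(-401/36) + 47443/326 = -47968*(-36/401) + 47443/326 = 1726848/401 + 47443/326 = 581977091/130726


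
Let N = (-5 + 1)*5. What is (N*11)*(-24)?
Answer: 5280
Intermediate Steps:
N = -20 (N = -4*5 = -20)
(N*11)*(-24) = -20*11*(-24) = -220*(-24) = 5280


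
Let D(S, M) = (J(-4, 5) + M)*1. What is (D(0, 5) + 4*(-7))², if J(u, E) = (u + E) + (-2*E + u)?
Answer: 1296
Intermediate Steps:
J(u, E) = -E + 2*u (J(u, E) = (E + u) + (u - 2*E) = -E + 2*u)
D(S, M) = -13 + M (D(S, M) = ((-1*5 + 2*(-4)) + M)*1 = ((-5 - 8) + M)*1 = (-13 + M)*1 = -13 + M)
(D(0, 5) + 4*(-7))² = ((-13 + 5) + 4*(-7))² = (-8 - 28)² = (-36)² = 1296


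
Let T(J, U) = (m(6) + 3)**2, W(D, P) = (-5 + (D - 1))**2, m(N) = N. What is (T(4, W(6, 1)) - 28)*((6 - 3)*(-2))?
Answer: -318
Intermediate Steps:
W(D, P) = (-6 + D)**2 (W(D, P) = (-5 + (-1 + D))**2 = (-6 + D)**2)
T(J, U) = 81 (T(J, U) = (6 + 3)**2 = 9**2 = 81)
(T(4, W(6, 1)) - 28)*((6 - 3)*(-2)) = (81 - 28)*((6 - 3)*(-2)) = 53*(3*(-2)) = 53*(-6) = -318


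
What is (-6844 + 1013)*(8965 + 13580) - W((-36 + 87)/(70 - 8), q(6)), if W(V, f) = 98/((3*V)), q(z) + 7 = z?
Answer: -20113370011/153 ≈ -1.3146e+8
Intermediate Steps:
q(z) = -7 + z
W(V, f) = 98/(3*V) (W(V, f) = 98*(1/(3*V)) = 98/(3*V))
(-6844 + 1013)*(8965 + 13580) - W((-36 + 87)/(70 - 8), q(6)) = (-6844 + 1013)*(8965 + 13580) - 98/(3*((-36 + 87)/(70 - 8))) = -5831*22545 - 98/(3*(51/62)) = -131459895 - 98/(3*(51*(1/62))) = -131459895 - 98/(3*51/62) = -131459895 - 98*62/(3*51) = -131459895 - 1*6076/153 = -131459895 - 6076/153 = -20113370011/153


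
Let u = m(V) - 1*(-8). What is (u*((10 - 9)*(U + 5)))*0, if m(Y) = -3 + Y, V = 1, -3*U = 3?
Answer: 0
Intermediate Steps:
U = -1 (U = -1/3*3 = -1)
u = 6 (u = (-3 + 1) - 1*(-8) = -2 + 8 = 6)
(u*((10 - 9)*(U + 5)))*0 = (6*((10 - 9)*(-1 + 5)))*0 = (6*(1*4))*0 = (6*4)*0 = 24*0 = 0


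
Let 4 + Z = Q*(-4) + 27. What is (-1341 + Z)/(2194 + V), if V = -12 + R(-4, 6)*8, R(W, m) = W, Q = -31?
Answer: -597/1075 ≈ -0.55535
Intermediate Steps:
Z = 147 (Z = -4 + (-31*(-4) + 27) = -4 + (124 + 27) = -4 + 151 = 147)
V = -44 (V = -12 - 4*8 = -12 - 32 = -44)
(-1341 + Z)/(2194 + V) = (-1341 + 147)/(2194 - 44) = -1194/2150 = -1194*1/2150 = -597/1075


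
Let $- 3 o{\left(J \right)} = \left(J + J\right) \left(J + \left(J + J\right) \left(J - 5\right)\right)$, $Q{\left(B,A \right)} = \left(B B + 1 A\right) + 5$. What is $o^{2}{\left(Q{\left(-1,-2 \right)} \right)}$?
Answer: $\frac{1024}{9} \approx 113.78$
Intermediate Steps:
$Q{\left(B,A \right)} = 5 + A + B^{2}$ ($Q{\left(B,A \right)} = \left(B^{2} + A\right) + 5 = \left(A + B^{2}\right) + 5 = 5 + A + B^{2}$)
$o{\left(J \right)} = - \frac{2 J \left(J + 2 J \left(-5 + J\right)\right)}{3}$ ($o{\left(J \right)} = - \frac{\left(J + J\right) \left(J + \left(J + J\right) \left(J - 5\right)\right)}{3} = - \frac{2 J \left(J + 2 J \left(-5 + J\right)\right)}{3}$)
$o^{2}{\left(Q{\left(-1,-2 \right)} \right)} = \left(\left(5 - 2 + \left(-1\right)^{2}\right)^{2} \left(6 - \frac{4 \left(5 - 2 + \left(-1\right)^{2}\right)}{3}\right)\right)^{2} = \left(\left(5 - 2 + 1\right)^{2} \left(6 - \frac{4 \left(5 - 2 + 1\right)}{3}\right)\right)^{2} = \left(4^{2} \left(6 - \frac{16}{3}\right)\right)^{2} = \left(16 \left(6 - \frac{16}{3}\right)\right)^{2} = \left(16 \cdot \frac{2}{3}\right)^{2} = \left(\frac{32}{3}\right)^{2} = \frac{1024}{9}$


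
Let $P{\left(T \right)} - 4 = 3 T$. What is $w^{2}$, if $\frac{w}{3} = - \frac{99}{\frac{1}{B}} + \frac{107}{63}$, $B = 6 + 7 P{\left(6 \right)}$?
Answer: $\frac{995630782969}{441} \approx 2.2577 \cdot 10^{9}$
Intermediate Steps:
$P{\left(T \right)} = 4 + 3 T$
$B = 160$ ($B = 6 + 7 \left(4 + 3 \cdot 6\right) = 6 + 7 \left(4 + 18\right) = 6 + 7 \cdot 22 = 6 + 154 = 160$)
$w = - \frac{997813}{21}$ ($w = 3 \left(- \frac{99}{\frac{1}{160}} + \frac{107}{63}\right) = 3 \left(- 99 \frac{1}{\frac{1}{160}} + 107 \cdot \frac{1}{63}\right) = 3 \left(\left(-99\right) 160 + \frac{107}{63}\right) = 3 \left(-15840 + \frac{107}{63}\right) = 3 \left(- \frac{997813}{63}\right) = - \frac{997813}{21} \approx -47515.0$)
$w^{2} = \left(- \frac{997813}{21}\right)^{2} = \frac{995630782969}{441}$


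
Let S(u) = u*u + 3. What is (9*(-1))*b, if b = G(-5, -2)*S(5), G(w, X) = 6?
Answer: -1512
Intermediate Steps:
S(u) = 3 + u² (S(u) = u² + 3 = 3 + u²)
b = 168 (b = 6*(3 + 5²) = 6*(3 + 25) = 6*28 = 168)
(9*(-1))*b = (9*(-1))*168 = -9*168 = -1512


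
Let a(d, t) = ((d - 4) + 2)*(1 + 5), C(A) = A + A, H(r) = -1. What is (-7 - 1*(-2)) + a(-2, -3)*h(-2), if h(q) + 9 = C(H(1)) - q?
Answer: 211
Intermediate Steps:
C(A) = 2*A
a(d, t) = -12 + 6*d (a(d, t) = ((-4 + d) + 2)*6 = (-2 + d)*6 = -12 + 6*d)
h(q) = -11 - q (h(q) = -9 + (2*(-1) - q) = -9 + (-2 - q) = -11 - q)
(-7 - 1*(-2)) + a(-2, -3)*h(-2) = (-7 - 1*(-2)) + (-12 + 6*(-2))*(-11 - 1*(-2)) = (-7 + 2) + (-12 - 12)*(-11 + 2) = -5 - 24*(-9) = -5 + 216 = 211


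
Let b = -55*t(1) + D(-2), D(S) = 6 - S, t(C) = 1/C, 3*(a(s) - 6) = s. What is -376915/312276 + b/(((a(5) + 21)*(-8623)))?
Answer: -139733920477/115788505764 ≈ -1.2068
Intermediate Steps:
a(s) = 6 + s/3
b = -47 (b = -55/1 + (6 - 1*(-2)) = -55*1 + (6 + 2) = -55 + 8 = -47)
-376915/312276 + b/(((a(5) + 21)*(-8623))) = -376915/312276 - 47*(-1/(8623*((6 + (⅓)*5) + 21))) = -376915*1/312276 - 47*(-1/(8623*((6 + 5/3) + 21))) = -376915/312276 - 47*(-1/(8623*(23/3 + 21))) = -376915/312276 - 47/((86/3)*(-8623)) = -376915/312276 - 47/(-741578/3) = -376915/312276 - 47*(-3/741578) = -376915/312276 + 141/741578 = -139733920477/115788505764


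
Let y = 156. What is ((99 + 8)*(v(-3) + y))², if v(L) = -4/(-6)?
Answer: 2529084100/9 ≈ 2.8101e+8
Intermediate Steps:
v(L) = ⅔ (v(L) = -4*(-⅙) = ⅔)
((99 + 8)*(v(-3) + y))² = ((99 + 8)*(⅔ + 156))² = (107*(470/3))² = (50290/3)² = 2529084100/9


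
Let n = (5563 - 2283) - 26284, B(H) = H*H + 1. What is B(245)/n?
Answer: -30013/11502 ≈ -2.6094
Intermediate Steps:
B(H) = 1 + H² (B(H) = H² + 1 = 1 + H²)
n = -23004 (n = 3280 - 26284 = -23004)
B(245)/n = (1 + 245²)/(-23004) = (1 + 60025)*(-1/23004) = 60026*(-1/23004) = -30013/11502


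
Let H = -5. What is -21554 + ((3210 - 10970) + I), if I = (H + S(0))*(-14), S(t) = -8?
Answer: -29132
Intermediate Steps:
I = 182 (I = (-5 - 8)*(-14) = -13*(-14) = 182)
-21554 + ((3210 - 10970) + I) = -21554 + ((3210 - 10970) + 182) = -21554 + (-7760 + 182) = -21554 - 7578 = -29132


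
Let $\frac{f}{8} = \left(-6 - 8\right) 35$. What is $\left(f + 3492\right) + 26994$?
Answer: $26566$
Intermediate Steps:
$f = -3920$ ($f = 8 \left(-6 - 8\right) 35 = 8 \left(\left(-14\right) 35\right) = 8 \left(-490\right) = -3920$)
$\left(f + 3492\right) + 26994 = \left(-3920 + 3492\right) + 26994 = -428 + 26994 = 26566$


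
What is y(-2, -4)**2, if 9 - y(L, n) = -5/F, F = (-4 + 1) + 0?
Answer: 484/9 ≈ 53.778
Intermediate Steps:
F = -3 (F = -3 + 0 = -3)
y(L, n) = 22/3 (y(L, n) = 9 - (-5)/(-3) = 9 - (-5)*(-1)/3 = 9 - 1*5/3 = 9 - 5/3 = 22/3)
y(-2, -4)**2 = (22/3)**2 = 484/9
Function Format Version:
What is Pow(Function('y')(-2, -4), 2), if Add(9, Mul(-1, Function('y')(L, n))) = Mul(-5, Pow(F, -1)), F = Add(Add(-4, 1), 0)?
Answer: Rational(484, 9) ≈ 53.778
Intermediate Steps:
F = -3 (F = Add(-3, 0) = -3)
Function('y')(L, n) = Rational(22, 3) (Function('y')(L, n) = Add(9, Mul(-1, Mul(-5, Pow(-3, -1)))) = Add(9, Mul(-1, Mul(-5, Rational(-1, 3)))) = Add(9, Mul(-1, Rational(5, 3))) = Add(9, Rational(-5, 3)) = Rational(22, 3))
Pow(Function('y')(-2, -4), 2) = Pow(Rational(22, 3), 2) = Rational(484, 9)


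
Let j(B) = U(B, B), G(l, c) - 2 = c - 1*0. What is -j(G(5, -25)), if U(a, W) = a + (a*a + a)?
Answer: -483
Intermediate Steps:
G(l, c) = 2 + c (G(l, c) = 2 + (c - 1*0) = 2 + (c + 0) = 2 + c)
U(a, W) = a² + 2*a (U(a, W) = a + (a² + a) = a + (a + a²) = a² + 2*a)
j(B) = B*(2 + B)
-j(G(5, -25)) = -(2 - 25)*(2 + (2 - 25)) = -(-23)*(2 - 23) = -(-23)*(-21) = -1*483 = -483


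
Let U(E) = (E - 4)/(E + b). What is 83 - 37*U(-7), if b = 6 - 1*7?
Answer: 257/8 ≈ 32.125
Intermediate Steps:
b = -1 (b = 6 - 7 = -1)
U(E) = (-4 + E)/(-1 + E) (U(E) = (E - 4)/(E - 1) = (-4 + E)/(-1 + E))
83 - 37*U(-7) = 83 - 37*(-4 - 7)/(-1 - 7) = 83 - 37*(-11)/(-8) = 83 - (-37)*(-11)/8 = 83 - 37*11/8 = 83 - 407/8 = 257/8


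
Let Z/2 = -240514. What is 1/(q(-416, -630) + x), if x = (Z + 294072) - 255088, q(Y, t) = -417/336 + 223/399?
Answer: -6384/2822013251 ≈ -2.2622e-6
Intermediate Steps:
Z = -481028 (Z = 2*(-240514) = -481028)
q(Y, t) = -4355/6384 (q(Y, t) = -417*1/336 + 223*(1/399) = -139/112 + 223/399 = -4355/6384)
x = -442044 (x = (-481028 + 294072) - 255088 = -186956 - 255088 = -442044)
1/(q(-416, -630) + x) = 1/(-4355/6384 - 442044) = 1/(-2822013251/6384) = -6384/2822013251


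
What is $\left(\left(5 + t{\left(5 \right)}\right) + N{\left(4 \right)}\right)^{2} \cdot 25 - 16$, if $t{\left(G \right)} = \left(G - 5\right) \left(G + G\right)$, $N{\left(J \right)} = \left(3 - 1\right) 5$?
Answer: $5609$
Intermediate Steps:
$N{\left(J \right)} = 10$ ($N{\left(J \right)} = 2 \cdot 5 = 10$)
$t{\left(G \right)} = 2 G \left(-5 + G\right)$ ($t{\left(G \right)} = \left(-5 + G\right) 2 G = 2 G \left(-5 + G\right)$)
$\left(\left(5 + t{\left(5 \right)}\right) + N{\left(4 \right)}\right)^{2} \cdot 25 - 16 = \left(\left(5 + 2 \cdot 5 \left(-5 + 5\right)\right) + 10\right)^{2} \cdot 25 - 16 = \left(\left(5 + 2 \cdot 5 \cdot 0\right) + 10\right)^{2} \cdot 25 - 16 = \left(\left(5 + 0\right) + 10\right)^{2} \cdot 25 - 16 = \left(5 + 10\right)^{2} \cdot 25 - 16 = 15^{2} \cdot 25 - 16 = 225 \cdot 25 - 16 = 5625 - 16 = 5609$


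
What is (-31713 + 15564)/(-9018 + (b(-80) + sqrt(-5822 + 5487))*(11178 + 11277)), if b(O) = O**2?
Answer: -85950350234/764841331546137 + 13430585*I*sqrt(335)/764841331546137 ≈ -0.00011238 + 3.214e-7*I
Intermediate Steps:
(-31713 + 15564)/(-9018 + (b(-80) + sqrt(-5822 + 5487))*(11178 + 11277)) = (-31713 + 15564)/(-9018 + ((-80)**2 + sqrt(-5822 + 5487))*(11178 + 11277)) = -16149/(-9018 + (6400 + sqrt(-335))*22455) = -16149/(-9018 + (6400 + I*sqrt(335))*22455) = -16149/(-9018 + (143712000 + 22455*I*sqrt(335))) = -16149/(143702982 + 22455*I*sqrt(335))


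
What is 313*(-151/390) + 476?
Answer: 138377/390 ≈ 354.81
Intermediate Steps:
313*(-151/390) + 476 = -47263/390 + 476 = 138377/390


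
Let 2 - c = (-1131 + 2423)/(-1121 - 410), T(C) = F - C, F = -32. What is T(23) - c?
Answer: -88559/1531 ≈ -57.844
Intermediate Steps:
T(C) = -32 - C
c = 4354/1531 (c = 2 - (-1131 + 2423)/(-1121 - 410) = 2 - 1292/(-1531) = 2 - 1292*(-1)/1531 = 2 - 1*(-1292/1531) = 2 + 1292/1531 = 4354/1531 ≈ 2.8439)
T(23) - c = (-32 - 1*23) - 1*4354/1531 = (-32 - 23) - 4354/1531 = -55 - 4354/1531 = -88559/1531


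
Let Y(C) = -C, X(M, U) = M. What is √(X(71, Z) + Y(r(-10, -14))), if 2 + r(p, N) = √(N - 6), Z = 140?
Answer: √(73 - 2*I*√5) ≈ 8.548 - 0.26159*I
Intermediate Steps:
r(p, N) = -2 + √(-6 + N) (r(p, N) = -2 + √(N - 6) = -2 + √(-6 + N))
√(X(71, Z) + Y(r(-10, -14))) = √(71 - (-2 + √(-6 - 14))) = √(71 - (-2 + √(-20))) = √(71 - (-2 + 2*I*√5)) = √(71 + (2 - 2*I*√5)) = √(73 - 2*I*√5)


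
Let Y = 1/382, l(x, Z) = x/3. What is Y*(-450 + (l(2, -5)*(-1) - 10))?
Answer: -691/573 ≈ -1.2059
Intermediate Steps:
l(x, Z) = x/3 (l(x, Z) = x*(⅓) = x/3)
Y = 1/382 ≈ 0.0026178
Y*(-450 + (l(2, -5)*(-1) - 10)) = (-450 + (((⅓)*2)*(-1) - 10))/382 = (-450 + ((⅔)*(-1) - 10))/382 = (-450 + (-⅔ - 10))/382 = (-450 - 32/3)/382 = (1/382)*(-1382/3) = -691/573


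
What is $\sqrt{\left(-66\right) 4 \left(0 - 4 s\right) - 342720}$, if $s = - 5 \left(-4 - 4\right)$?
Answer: $8 i \sqrt{4695} \approx 548.16 i$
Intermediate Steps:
$s = 40$ ($s = \left(-5\right) \left(-8\right) = 40$)
$\sqrt{\left(-66\right) 4 \left(0 - 4 s\right) - 342720} = \sqrt{\left(-66\right) 4 \left(0 - 160\right) - 342720} = \sqrt{- 264 \left(0 - 160\right) - 342720} = \sqrt{\left(-264\right) \left(-160\right) - 342720} = \sqrt{42240 - 342720} = \sqrt{-300480} = 8 i \sqrt{4695}$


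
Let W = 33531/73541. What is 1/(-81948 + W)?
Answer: -73541/6026504337 ≈ -1.2203e-5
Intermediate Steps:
W = 33531/73541 (W = 33531*(1/73541) = 33531/73541 ≈ 0.45595)
1/(-81948 + W) = 1/(-81948 + 33531/73541) = 1/(-6026504337/73541) = -73541/6026504337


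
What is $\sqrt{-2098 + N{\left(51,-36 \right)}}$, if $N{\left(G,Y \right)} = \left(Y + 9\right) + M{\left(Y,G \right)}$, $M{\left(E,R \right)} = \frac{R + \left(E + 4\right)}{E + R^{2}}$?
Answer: $\frac{i \sqrt{4303110}}{45} \approx 46.098 i$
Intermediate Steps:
$M{\left(E,R \right)} = \frac{4 + E + R}{E + R^{2}}$ ($M{\left(E,R \right)} = \frac{R + \left(4 + E\right)}{E + R^{2}} = \frac{4 + E + R}{E + R^{2}}$)
$N{\left(G,Y \right)} = 9 + Y + \frac{4 + G + Y}{Y + G^{2}}$ ($N{\left(G,Y \right)} = \left(Y + 9\right) + \frac{4 + Y + G}{Y + G^{2}} = \left(9 + Y\right) + \frac{4 + G + Y}{Y + G^{2}} = 9 + Y + \frac{4 + G + Y}{Y + G^{2}}$)
$\sqrt{-2098 + N{\left(51,-36 \right)}} = \sqrt{-2098 + \frac{4 + 51 - 36 + \left(9 - 36\right) \left(-36 + 51^{2}\right)}{-36 + 51^{2}}} = \sqrt{-2098 + \frac{4 + 51 - 36 - 27 \left(-36 + 2601\right)}{-36 + 2601}} = \sqrt{-2098 + \frac{4 + 51 - 36 - 69255}{2565}} = \sqrt{-2098 + \frac{1}{2565} \left(-69236\right)} = \sqrt{-2098 - \frac{3644}{135}} = \sqrt{- \frac{286874}{135}} = \frac{i \sqrt{4303110}}{45}$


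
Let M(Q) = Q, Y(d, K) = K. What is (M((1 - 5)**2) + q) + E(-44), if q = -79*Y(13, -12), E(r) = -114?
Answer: 850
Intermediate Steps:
q = 948 (q = -79*(-12) = 948)
(M((1 - 5)**2) + q) + E(-44) = ((1 - 5)**2 + 948) - 114 = ((-4)**2 + 948) - 114 = (16 + 948) - 114 = 964 - 114 = 850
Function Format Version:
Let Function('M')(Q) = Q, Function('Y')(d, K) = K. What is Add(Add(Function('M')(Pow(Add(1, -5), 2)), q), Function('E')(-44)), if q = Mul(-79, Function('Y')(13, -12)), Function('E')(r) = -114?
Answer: 850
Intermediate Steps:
q = 948 (q = Mul(-79, -12) = 948)
Add(Add(Function('M')(Pow(Add(1, -5), 2)), q), Function('E')(-44)) = Add(Add(Pow(Add(1, -5), 2), 948), -114) = Add(Add(Pow(-4, 2), 948), -114) = Add(Add(16, 948), -114) = Add(964, -114) = 850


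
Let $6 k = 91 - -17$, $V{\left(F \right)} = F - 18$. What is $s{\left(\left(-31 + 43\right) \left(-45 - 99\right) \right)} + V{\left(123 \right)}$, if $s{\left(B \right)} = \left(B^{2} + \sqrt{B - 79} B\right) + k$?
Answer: $2986107 - 1728 i \sqrt{1807} \approx 2.9861 \cdot 10^{6} - 73455.0 i$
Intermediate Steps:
$V{\left(F \right)} = -18 + F$
$k = 18$ ($k = \frac{91 - -17}{6} = \frac{91 + 17}{6} = \frac{1}{6} \cdot 108 = 18$)
$s{\left(B \right)} = 18 + B^{2} + B \sqrt{-79 + B}$ ($s{\left(B \right)} = \left(B^{2} + \sqrt{B - 79} B\right) + 18 = \left(B^{2} + \sqrt{-79 + B} B\right) + 18 = \left(B^{2} + B \sqrt{-79 + B}\right) + 18 = 18 + B^{2} + B \sqrt{-79 + B}$)
$s{\left(\left(-31 + 43\right) \left(-45 - 99\right) \right)} + V{\left(123 \right)} = \left(18 + \left(\left(-31 + 43\right) \left(-45 - 99\right)\right)^{2} + \left(-31 + 43\right) \left(-45 - 99\right) \sqrt{-79 + \left(-31 + 43\right) \left(-45 - 99\right)}\right) + \left(-18 + 123\right) = \left(18 + \left(12 \left(-144\right)\right)^{2} + 12 \left(-144\right) \sqrt{-79 + 12 \left(-144\right)}\right) + 105 = \left(18 + \left(-1728\right)^{2} - 1728 \sqrt{-79 - 1728}\right) + 105 = \left(18 + 2985984 - 1728 \sqrt{-1807}\right) + 105 = \left(18 + 2985984 - 1728 i \sqrt{1807}\right) + 105 = \left(2986002 - 1728 i \sqrt{1807}\right) + 105 = 2986107 - 1728 i \sqrt{1807}$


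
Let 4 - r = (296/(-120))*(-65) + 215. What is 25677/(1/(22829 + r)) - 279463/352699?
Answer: 11963664317290/20747 ≈ 5.7665e+8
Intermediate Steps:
r = -1114/3 (r = 4 - ((296/(-120))*(-65) + 215) = 4 - ((296*(-1/120))*(-65) + 215) = 4 - (-37/15*(-65) + 215) = 4 - (481/3 + 215) = 4 - 1*1126/3 = 4 - 1126/3 = -1114/3 ≈ -371.33)
25677/(1/(22829 + r)) - 279463/352699 = 25677/(1/(22829 - 1114/3)) - 279463/352699 = 25677/(1/(67373/3)) - 279463*1/352699 = 25677/(3/67373) - 16439/20747 = 25677*(67373/3) - 16439/20747 = 576645507 - 16439/20747 = 11963664317290/20747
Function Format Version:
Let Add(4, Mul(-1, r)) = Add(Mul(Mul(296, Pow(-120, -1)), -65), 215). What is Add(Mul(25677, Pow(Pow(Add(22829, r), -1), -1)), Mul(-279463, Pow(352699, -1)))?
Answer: Rational(11963664317290, 20747) ≈ 5.7665e+8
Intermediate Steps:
r = Rational(-1114, 3) (r = Add(4, Mul(-1, Add(Mul(Mul(296, Pow(-120, -1)), -65), 215))) = Add(4, Mul(-1, Add(Mul(Mul(296, Rational(-1, 120)), -65), 215))) = Add(4, Mul(-1, Add(Mul(Rational(-37, 15), -65), 215))) = Add(4, Mul(-1, Add(Rational(481, 3), 215))) = Add(4, Mul(-1, Rational(1126, 3))) = Add(4, Rational(-1126, 3)) = Rational(-1114, 3) ≈ -371.33)
Add(Mul(25677, Pow(Pow(Add(22829, r), -1), -1)), Mul(-279463, Pow(352699, -1))) = Add(Mul(25677, Pow(Pow(Add(22829, Rational(-1114, 3)), -1), -1)), Mul(-279463, Pow(352699, -1))) = Add(Mul(25677, Pow(Pow(Rational(67373, 3), -1), -1)), Mul(-279463, Rational(1, 352699))) = Add(Mul(25677, Pow(Rational(3, 67373), -1)), Rational(-16439, 20747)) = Add(Mul(25677, Rational(67373, 3)), Rational(-16439, 20747)) = Add(576645507, Rational(-16439, 20747)) = Rational(11963664317290, 20747)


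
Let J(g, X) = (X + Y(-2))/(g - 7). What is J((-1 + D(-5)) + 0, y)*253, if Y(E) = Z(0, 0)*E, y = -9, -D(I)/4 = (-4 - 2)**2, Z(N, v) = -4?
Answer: 253/152 ≈ 1.6645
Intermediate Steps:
D(I) = -144 (D(I) = -4*(-4 - 2)**2 = -4*(-6)**2 = -4*36 = -144)
Y(E) = -4*E
J(g, X) = (8 + X)/(-7 + g) (J(g, X) = (X - 4*(-2))/(g - 7) = (X + 8)/(-7 + g) = (8 + X)/(-7 + g))
J((-1 + D(-5)) + 0, y)*253 = ((8 - 9)/(-7 + ((-1 - 144) + 0)))*253 = (-1/(-7 + (-145 + 0)))*253 = (-1/(-7 - 145))*253 = (-1/(-152))*253 = -1/152*(-1)*253 = (1/152)*253 = 253/152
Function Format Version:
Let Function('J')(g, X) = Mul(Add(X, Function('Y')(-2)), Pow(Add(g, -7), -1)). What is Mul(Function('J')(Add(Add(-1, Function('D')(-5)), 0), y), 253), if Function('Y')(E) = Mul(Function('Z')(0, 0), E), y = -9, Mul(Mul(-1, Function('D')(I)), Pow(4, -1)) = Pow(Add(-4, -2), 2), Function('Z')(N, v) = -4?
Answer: Rational(253, 152) ≈ 1.6645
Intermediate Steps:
Function('D')(I) = -144 (Function('D')(I) = Mul(-4, Pow(Add(-4, -2), 2)) = Mul(-4, Pow(-6, 2)) = Mul(-4, 36) = -144)
Function('Y')(E) = Mul(-4, E)
Function('J')(g, X) = Mul(Pow(Add(-7, g), -1), Add(8, X)) (Function('J')(g, X) = Mul(Add(X, Mul(-4, -2)), Pow(Add(g, -7), -1)) = Mul(Add(X, 8), Pow(Add(-7, g), -1)) = Mul(Add(8, X), Pow(Add(-7, g), -1)) = Mul(Pow(Add(-7, g), -1), Add(8, X)))
Mul(Function('J')(Add(Add(-1, Function('D')(-5)), 0), y), 253) = Mul(Mul(Pow(Add(-7, Add(Add(-1, -144), 0)), -1), Add(8, -9)), 253) = Mul(Mul(Pow(Add(-7, Add(-145, 0)), -1), -1), 253) = Mul(Mul(Pow(Add(-7, -145), -1), -1), 253) = Mul(Mul(Pow(-152, -1), -1), 253) = Mul(Mul(Rational(-1, 152), -1), 253) = Mul(Rational(1, 152), 253) = Rational(253, 152)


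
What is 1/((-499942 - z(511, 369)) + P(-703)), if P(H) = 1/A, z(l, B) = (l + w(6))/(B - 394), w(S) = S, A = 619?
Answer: -15475/7736282402 ≈ -2.0003e-6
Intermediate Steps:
z(l, B) = (6 + l)/(-394 + B) (z(l, B) = (l + 6)/(B - 394) = (6 + l)/(-394 + B))
P(H) = 1/619
1/((-499942 - z(511, 369)) + P(-703)) = 1/((-499942 - (6 + 511)/(-394 + 369)) + 1/619) = 1/((-499942 - 517/(-25)) + 1/619) = 1/((-499942 - (-1)*517/25) + 1/619) = 1/((-499942 - 1*(-517/25)) + 1/619) = 1/((-499942 + 517/25) + 1/619) = 1/(-12498033/25 + 1/619) = 1/(-7736282402/15475) = -15475/7736282402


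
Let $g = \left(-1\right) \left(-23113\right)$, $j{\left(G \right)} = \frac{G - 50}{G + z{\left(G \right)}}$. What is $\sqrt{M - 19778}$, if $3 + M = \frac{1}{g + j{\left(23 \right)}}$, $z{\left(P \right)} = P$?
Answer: $\frac{i \sqrt{22359108621936355}}{1063171} \approx 140.65 i$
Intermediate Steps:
$j{\left(G \right)} = \frac{-50 + G}{2 G}$ ($j{\left(G \right)} = \frac{G - 50}{G + G} = \frac{-50 + G}{2 G}$)
$g = 23113$
$M = - \frac{3189467}{1063171}$ ($M = -3 + \frac{1}{23113 + \frac{-50 + 23}{2 \cdot 23}} = -3 + \frac{1}{23113 + \frac{1}{2} \cdot \frac{1}{23} \left(-27\right)} = -3 + \frac{1}{23113 - \frac{27}{46}} = -3 + \frac{1}{\frac{1063171}{46}} = -3 + \frac{46}{1063171} = - \frac{3189467}{1063171} \approx -3.0$)
$\sqrt{M - 19778} = \sqrt{- \frac{3189467}{1063171} - 19778} = \sqrt{- \frac{21030585505}{1063171}} = \frac{i \sqrt{22359108621936355}}{1063171}$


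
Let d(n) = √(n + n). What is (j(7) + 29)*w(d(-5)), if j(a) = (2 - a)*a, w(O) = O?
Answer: -6*I*√10 ≈ -18.974*I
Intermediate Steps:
d(n) = √2*√n (d(n) = √(2*n) = √2*√n)
j(a) = a*(2 - a)
(j(7) + 29)*w(d(-5)) = (7*(2 - 1*7) + 29)*(√2*√(-5)) = (7*(2 - 7) + 29)*(√2*(I*√5)) = (7*(-5) + 29)*(I*√10) = (-35 + 29)*(I*√10) = -6*I*√10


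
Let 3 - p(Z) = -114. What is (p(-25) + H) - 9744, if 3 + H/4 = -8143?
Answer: -42211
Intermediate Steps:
H = -32584 (H = -12 + 4*(-8143) = -12 - 32572 = -32584)
p(Z) = 117 (p(Z) = 3 - 1*(-114) = 3 + 114 = 117)
(p(-25) + H) - 9744 = (117 - 32584) - 9744 = -32467 - 9744 = -42211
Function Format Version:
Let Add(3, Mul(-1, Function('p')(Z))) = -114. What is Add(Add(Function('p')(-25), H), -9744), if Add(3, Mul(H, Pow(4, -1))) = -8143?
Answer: -42211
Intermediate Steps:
H = -32584 (H = Add(-12, Mul(4, -8143)) = Add(-12, -32572) = -32584)
Function('p')(Z) = 117 (Function('p')(Z) = Add(3, Mul(-1, -114)) = Add(3, 114) = 117)
Add(Add(Function('p')(-25), H), -9744) = Add(Add(117, -32584), -9744) = Add(-32467, -9744) = -42211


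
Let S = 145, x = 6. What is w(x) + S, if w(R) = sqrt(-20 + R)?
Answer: 145 + I*sqrt(14) ≈ 145.0 + 3.7417*I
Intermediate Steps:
w(x) + S = sqrt(-20 + 6) + 145 = sqrt(-14) + 145 = I*sqrt(14) + 145 = 145 + I*sqrt(14)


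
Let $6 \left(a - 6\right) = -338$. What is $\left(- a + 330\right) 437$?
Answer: $\frac{498617}{3} \approx 1.6621 \cdot 10^{5}$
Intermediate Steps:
$a = - \frac{151}{3}$ ($a = 6 + \frac{1}{6} \left(-338\right) = 6 - \frac{169}{3} = - \frac{151}{3} \approx -50.333$)
$\left(- a + 330\right) 437 = \left(\left(-1\right) \left(- \frac{151}{3}\right) + 330\right) 437 = \left(\frac{151}{3} + 330\right) 437 = \frac{1141}{3} \cdot 437 = \frac{498617}{3}$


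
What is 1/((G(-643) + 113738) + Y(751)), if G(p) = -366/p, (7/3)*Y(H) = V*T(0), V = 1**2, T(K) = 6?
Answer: 4501/511948874 ≈ 8.7919e-6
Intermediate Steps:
V = 1
Y(H) = 18/7 (Y(H) = 3*(1*6)/7 = (3/7)*6 = 18/7)
1/((G(-643) + 113738) + Y(751)) = 1/((-366/(-643) + 113738) + 18/7) = 1/((-366*(-1/643) + 113738) + 18/7) = 1/((366/643 + 113738) + 18/7) = 1/(73133900/643 + 18/7) = 1/(511948874/4501) = 4501/511948874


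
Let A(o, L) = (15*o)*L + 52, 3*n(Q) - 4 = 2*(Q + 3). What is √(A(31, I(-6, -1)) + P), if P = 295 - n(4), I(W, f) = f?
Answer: 2*I*√31 ≈ 11.136*I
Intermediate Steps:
n(Q) = 10/3 + 2*Q/3 (n(Q) = 4/3 + (2*(Q + 3))/3 = 4/3 + (2*(3 + Q))/3 = 4/3 + (6 + 2*Q)/3 = 4/3 + (2 + 2*Q/3) = 10/3 + 2*Q/3)
A(o, L) = 52 + 15*L*o (A(o, L) = 15*L*o + 52 = 52 + 15*L*o)
P = 289 (P = 295 - (10/3 + (⅔)*4) = 295 - (10/3 + 8/3) = 295 - 1*6 = 295 - 6 = 289)
√(A(31, I(-6, -1)) + P) = √((52 + 15*(-1)*31) + 289) = √((52 - 465) + 289) = √(-413 + 289) = √(-124) = 2*I*√31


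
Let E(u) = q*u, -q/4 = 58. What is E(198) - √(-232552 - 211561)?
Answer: -45936 - I*√444113 ≈ -45936.0 - 666.42*I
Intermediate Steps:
q = -232 (q = -4*58 = -232)
E(u) = -232*u
E(198) - √(-232552 - 211561) = -232*198 - √(-232552 - 211561) = -45936 - √(-444113) = -45936 - I*√444113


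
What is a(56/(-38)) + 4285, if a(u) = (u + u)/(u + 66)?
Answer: 2626677/613 ≈ 4285.0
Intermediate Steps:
a(u) = 2*u/(66 + u) (a(u) = (2*u)/(66 + u) = 2*u/(66 + u))
a(56/(-38)) + 4285 = 2*(56/(-38))/(66 + 56/(-38)) + 4285 = 2*(56*(-1/38))/(66 + 56*(-1/38)) + 4285 = 2*(-28/19)/(66 - 28/19) + 4285 = 2*(-28/19)/(1226/19) + 4285 = 2*(-28/19)*(19/1226) + 4285 = -28/613 + 4285 = 2626677/613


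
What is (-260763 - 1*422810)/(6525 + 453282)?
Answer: -683573/459807 ≈ -1.4867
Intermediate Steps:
(-260763 - 1*422810)/(6525 + 453282) = (-260763 - 422810)/459807 = -683573*1/459807 = -683573/459807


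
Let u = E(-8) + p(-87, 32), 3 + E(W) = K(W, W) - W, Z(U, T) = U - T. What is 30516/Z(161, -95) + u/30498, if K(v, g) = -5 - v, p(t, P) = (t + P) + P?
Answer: 38778047/325312 ≈ 119.20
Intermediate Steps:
p(t, P) = t + 2*P (p(t, P) = (P + t) + P = t + 2*P)
E(W) = -8 - 2*W (E(W) = -3 + ((-5 - W) - W) = -3 + (-5 - 2*W) = -8 - 2*W)
u = -15 (u = (-8 - 2*(-8)) + (-87 + 2*32) = (-8 + 16) + (-87 + 64) = 8 - 23 = -15)
30516/Z(161, -95) + u/30498 = 30516/(161 - 1*(-95)) - 15/30498 = 30516/(161 + 95) - 15*1/30498 = 30516/256 - 5/10166 = 30516*(1/256) - 5/10166 = 7629/64 - 5/10166 = 38778047/325312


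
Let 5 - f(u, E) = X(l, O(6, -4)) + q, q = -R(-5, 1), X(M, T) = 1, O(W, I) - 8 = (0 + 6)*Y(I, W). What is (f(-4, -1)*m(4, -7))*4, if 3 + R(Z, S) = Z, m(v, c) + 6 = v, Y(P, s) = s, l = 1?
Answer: 32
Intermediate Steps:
m(v, c) = -6 + v
R(Z, S) = -3 + Z
O(W, I) = 8 + 6*W (O(W, I) = 8 + (0 + 6)*W = 8 + 6*W)
q = 8 (q = -(-3 - 5) = -1*(-8) = 8)
f(u, E) = -4 (f(u, E) = 5 - (1 + 8) = 5 - 1*9 = 5 - 9 = -4)
(f(-4, -1)*m(4, -7))*4 = -4*(-6 + 4)*4 = -4*(-2)*4 = 8*4 = 32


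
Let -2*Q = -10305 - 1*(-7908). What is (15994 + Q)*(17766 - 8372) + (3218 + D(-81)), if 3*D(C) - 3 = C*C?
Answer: 161511751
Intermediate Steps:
D(C) = 1 + C²/3 (D(C) = 1 + (C*C)/3 = 1 + C²/3)
Q = 2397/2 (Q = -(-10305 - 1*(-7908))/2 = -(-10305 + 7908)/2 = -½*(-2397) = 2397/2 ≈ 1198.5)
(15994 + Q)*(17766 - 8372) + (3218 + D(-81)) = (15994 + 2397/2)*(17766 - 8372) + (3218 + (1 + (⅓)*(-81)²)) = (34385/2)*9394 + (3218 + (1 + (⅓)*6561)) = 161506345 + (3218 + (1 + 2187)) = 161506345 + (3218 + 2188) = 161506345 + 5406 = 161511751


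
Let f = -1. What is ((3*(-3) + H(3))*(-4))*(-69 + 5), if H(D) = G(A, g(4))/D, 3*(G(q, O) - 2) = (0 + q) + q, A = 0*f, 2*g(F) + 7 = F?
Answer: -6400/3 ≈ -2133.3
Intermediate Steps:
g(F) = -7/2 + F/2
A = 0 (A = 0*(-1) = 0)
G(q, O) = 2 + 2*q/3 (G(q, O) = 2 + ((0 + q) + q)/3 = 2 + (q + q)/3 = 2 + (2*q)/3 = 2 + 2*q/3)
H(D) = 2/D (H(D) = (2 + (⅔)*0)/D = (2 + 0)/D = 2/D)
((3*(-3) + H(3))*(-4))*(-69 + 5) = ((3*(-3) + 2/3)*(-4))*(-69 + 5) = ((-9 + 2*(⅓))*(-4))*(-64) = ((-9 + ⅔)*(-4))*(-64) = -25/3*(-4)*(-64) = (100/3)*(-64) = -6400/3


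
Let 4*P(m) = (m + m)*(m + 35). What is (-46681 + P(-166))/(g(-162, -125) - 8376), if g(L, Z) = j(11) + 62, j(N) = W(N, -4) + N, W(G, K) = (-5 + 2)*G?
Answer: 2238/521 ≈ 4.2956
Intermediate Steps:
W(G, K) = -3*G
j(N) = -2*N (j(N) = -3*N + N = -2*N)
g(L, Z) = 40 (g(L, Z) = -2*11 + 62 = -22 + 62 = 40)
P(m) = m*(35 + m)/2 (P(m) = ((m + m)*(m + 35))/4 = ((2*m)*(35 + m))/4 = (2*m*(35 + m))/4 = m*(35 + m)/2)
(-46681 + P(-166))/(g(-162, -125) - 8376) = (-46681 + (½)*(-166)*(35 - 166))/(40 - 8376) = (-46681 + (½)*(-166)*(-131))/(-8336) = (-46681 + 10873)*(-1/8336) = -35808*(-1/8336) = 2238/521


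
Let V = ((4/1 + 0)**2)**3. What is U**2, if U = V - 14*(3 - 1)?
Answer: 16548624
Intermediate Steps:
V = 4096 (V = ((4*1 + 0)**2)**3 = ((4 + 0)**2)**3 = (4**2)**3 = 16**3 = 4096)
U = 4068 (U = 4096 - 14*(3 - 1) = 4096 - 14*2 = 4096 - 28 = 4068)
U**2 = 4068**2 = 16548624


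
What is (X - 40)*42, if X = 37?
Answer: -126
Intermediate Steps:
(X - 40)*42 = (37 - 40)*42 = -3*42 = -126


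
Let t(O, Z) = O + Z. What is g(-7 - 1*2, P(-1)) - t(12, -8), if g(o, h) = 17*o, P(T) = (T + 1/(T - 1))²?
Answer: -157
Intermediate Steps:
P(T) = (T + 1/(-1 + T))²
g(-7 - 1*2, P(-1)) - t(12, -8) = 17*(-7 - 1*2) - (12 - 8) = 17*(-7 - 2) - 1*4 = 17*(-9) - 4 = -153 - 4 = -157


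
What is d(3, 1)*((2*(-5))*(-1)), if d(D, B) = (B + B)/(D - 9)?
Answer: -10/3 ≈ -3.3333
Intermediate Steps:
d(D, B) = 2*B/(-9 + D) (d(D, B) = (2*B)/(-9 + D) = 2*B/(-9 + D))
d(3, 1)*((2*(-5))*(-1)) = (2*1/(-9 + 3))*((2*(-5))*(-1)) = (2*1/(-6))*(-10*(-1)) = (2*1*(-⅙))*10 = -⅓*10 = -10/3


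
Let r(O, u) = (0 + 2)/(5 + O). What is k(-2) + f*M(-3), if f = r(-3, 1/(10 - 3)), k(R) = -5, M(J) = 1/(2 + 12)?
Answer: -69/14 ≈ -4.9286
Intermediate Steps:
r(O, u) = 2/(5 + O)
M(J) = 1/14
f = 1 (f = 2/(5 - 3) = 2/2 = 2*(½) = 1)
k(-2) + f*M(-3) = -5 + 1*(1/14) = -5 + 1/14 = -69/14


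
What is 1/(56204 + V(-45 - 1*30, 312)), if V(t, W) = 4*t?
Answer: 1/55904 ≈ 1.7888e-5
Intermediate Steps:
1/(56204 + V(-45 - 1*30, 312)) = 1/(56204 + 4*(-45 - 1*30)) = 1/(56204 + 4*(-45 - 30)) = 1/(56204 + 4*(-75)) = 1/(56204 - 300) = 1/55904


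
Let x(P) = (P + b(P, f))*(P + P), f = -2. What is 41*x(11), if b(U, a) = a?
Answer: 8118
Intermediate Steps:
x(P) = 2*P*(-2 + P) (x(P) = (P - 2)*(P + P) = (-2 + P)*(2*P) = 2*P*(-2 + P))
41*x(11) = 41*(2*11*(-2 + 11)) = 41*(2*11*9) = 41*198 = 8118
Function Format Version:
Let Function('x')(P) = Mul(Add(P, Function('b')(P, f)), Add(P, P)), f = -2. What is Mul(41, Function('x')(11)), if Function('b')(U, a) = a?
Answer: 8118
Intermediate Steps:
Function('x')(P) = Mul(2, P, Add(-2, P)) (Function('x')(P) = Mul(Add(P, -2), Add(P, P)) = Mul(Add(-2, P), Mul(2, P)) = Mul(2, P, Add(-2, P)))
Mul(41, Function('x')(11)) = Mul(41, Mul(2, 11, Add(-2, 11))) = Mul(41, Mul(2, 11, 9)) = Mul(41, 198) = 8118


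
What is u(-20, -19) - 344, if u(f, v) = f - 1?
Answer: -365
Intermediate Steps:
u(f, v) = -1 + f
u(-20, -19) - 344 = (-1 - 20) - 344 = -21 - 344 = -365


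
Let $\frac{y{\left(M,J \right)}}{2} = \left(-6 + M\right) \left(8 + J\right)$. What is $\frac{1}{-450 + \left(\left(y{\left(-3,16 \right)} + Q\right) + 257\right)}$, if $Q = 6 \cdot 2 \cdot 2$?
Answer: $- \frac{1}{601} \approx -0.0016639$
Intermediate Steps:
$y{\left(M,J \right)} = 2 \left(-6 + M\right) \left(8 + J\right)$
$Q = 24$ ($Q = 12 \cdot 2 = 24$)
$\frac{1}{-450 + \left(\left(y{\left(-3,16 \right)} + Q\right) + 257\right)} = \frac{1}{-450 + \left(\left(\left(-96 - 192 + 16 \left(-3\right) + 2 \cdot 16 \left(-3\right)\right) + 24\right) + 257\right)} = \frac{1}{-450 + \left(\left(\left(-96 - 192 - 48 - 96\right) + 24\right) + 257\right)} = \frac{1}{-450 + \left(\left(-432 + 24\right) + 257\right)} = \frac{1}{-450 + \left(-408 + 257\right)} = \frac{1}{-450 - 151} = \frac{1}{-601} = - \frac{1}{601}$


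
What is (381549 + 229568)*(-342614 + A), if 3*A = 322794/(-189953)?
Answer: -39771900593914580/189953 ≈ -2.0938e+11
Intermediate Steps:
A = -107598/189953 (A = (322794/(-189953))/3 = (322794*(-1/189953))/3 = (1/3)*(-322794/189953) = -107598/189953 ≈ -0.56645)
(381549 + 229568)*(-342614 + A) = (381549 + 229568)*(-342614 - 107598/189953) = 611117*(-65080664740/189953) = -39771900593914580/189953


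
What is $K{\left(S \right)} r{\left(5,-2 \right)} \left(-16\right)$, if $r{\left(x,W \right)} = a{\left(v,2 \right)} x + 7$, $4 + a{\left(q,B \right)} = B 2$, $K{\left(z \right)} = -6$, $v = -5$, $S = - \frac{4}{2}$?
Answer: $672$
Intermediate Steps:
$S = -2$ ($S = \left(-4\right) \frac{1}{2} = -2$)
$a{\left(q,B \right)} = -4 + 2 B$ ($a{\left(q,B \right)} = -4 + B 2 = -4 + 2 B$)
$r{\left(x,W \right)} = 7$ ($r{\left(x,W \right)} = \left(-4 + 2 \cdot 2\right) x + 7 = \left(-4 + 4\right) x + 7 = 0 x + 7 = 0 + 7 = 7$)
$K{\left(S \right)} r{\left(5,-2 \right)} \left(-16\right) = \left(-6\right) 7 \left(-16\right) = \left(-42\right) \left(-16\right) = 672$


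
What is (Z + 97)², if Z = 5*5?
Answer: 14884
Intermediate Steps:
Z = 25
(Z + 97)² = (25 + 97)² = 122² = 14884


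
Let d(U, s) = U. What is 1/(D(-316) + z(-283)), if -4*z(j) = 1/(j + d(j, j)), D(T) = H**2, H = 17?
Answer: 2264/654297 ≈ 0.0034602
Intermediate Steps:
D(T) = 289 (D(T) = 17**2 = 289)
z(j) = -1/(8*j) (z(j) = -1/(4*(j + j)) = -1/(2*j)/4 = -1/(8*j))
1/(D(-316) + z(-283)) = 1/(289 - 1/8/(-283)) = 1/(289 - 1/8*(-1/283)) = 1/(289 + 1/2264) = 1/(654297/2264) = 2264/654297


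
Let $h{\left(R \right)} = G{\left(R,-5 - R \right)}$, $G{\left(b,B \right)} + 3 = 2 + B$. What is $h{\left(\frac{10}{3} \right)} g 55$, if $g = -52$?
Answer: $\frac{80080}{3} \approx 26693.0$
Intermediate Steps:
$G{\left(b,B \right)} = -1 + B$ ($G{\left(b,B \right)} = -3 + \left(2 + B\right) = -1 + B$)
$h{\left(R \right)} = -6 - R$ ($h{\left(R \right)} = -1 - \left(5 + R\right) = -6 - R$)
$h{\left(\frac{10}{3} \right)} g 55 = \left(-6 - \frac{10}{3}\right) \left(-52\right) 55 = \left(- \frac{28}{3}\right) \left(-52\right) 55 = \frac{1456}{3} \cdot 55 = \frac{80080}{3}$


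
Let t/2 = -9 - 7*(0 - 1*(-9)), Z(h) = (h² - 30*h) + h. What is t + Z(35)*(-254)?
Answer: -53484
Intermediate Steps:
Z(h) = h² - 29*h
t = -144 (t = 2*(-9 - 7*(0 - 1*(-9))) = 2*(-9 - 7*(0 + 9)) = 2*(-9 - 7*9) = 2*(-9 - 63) = 2*(-72) = -144)
t + Z(35)*(-254) = -144 + (35*(-29 + 35))*(-254) = -144 + (35*6)*(-254) = -144 + 210*(-254) = -144 - 53340 = -53484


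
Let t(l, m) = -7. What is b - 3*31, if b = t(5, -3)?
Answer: -100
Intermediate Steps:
b = -7
b - 3*31 = -7 - 3*31 = -7 - 93 = -100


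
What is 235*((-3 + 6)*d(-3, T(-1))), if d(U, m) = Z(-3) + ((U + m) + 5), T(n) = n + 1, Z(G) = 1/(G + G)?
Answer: 2585/2 ≈ 1292.5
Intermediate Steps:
Z(G) = 1/(2*G)
T(n) = 1 + n
d(U, m) = 29/6 + U + m (d(U, m) = (½)/(-3) + ((U + m) + 5) = (½)*(-⅓) + (5 + U + m) = -⅙ + (5 + U + m) = 29/6 + U + m)
235*((-3 + 6)*d(-3, T(-1))) = 235*((-3 + 6)*(29/6 - 3 + (1 - 1))) = 235*(3*(29/6 - 3 + 0)) = 235*(3*(11/6)) = 235*(11/2) = 2585/2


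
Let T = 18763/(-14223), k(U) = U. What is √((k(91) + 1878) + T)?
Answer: 2*√99512371563/14223 ≈ 44.359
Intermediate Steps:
T = -18763/14223 (T = 18763*(-1/14223) = -18763/14223 ≈ -1.3192)
√((k(91) + 1878) + T) = √((91 + 1878) - 18763/14223) = √(1969 - 18763/14223) = √(27986324/14223) = 2*√99512371563/14223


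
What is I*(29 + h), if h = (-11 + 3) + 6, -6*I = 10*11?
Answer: -495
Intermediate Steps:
I = -55/3 (I = -5*11/3 = -⅙*110 = -55/3 ≈ -18.333)
h = -2 (h = -8 + 6 = -2)
I*(29 + h) = -55*(29 - 2)/3 = -55/3*27 = -495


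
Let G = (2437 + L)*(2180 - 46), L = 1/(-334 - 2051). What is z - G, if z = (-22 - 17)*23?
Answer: -12405468041/2385 ≈ -5.2015e+6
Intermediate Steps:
L = -1/2385 (L = 1/(-2385) = -1/2385 ≈ -0.00041929)
z = -897 (z = -39*23 = -897)
G = 12403328696/2385 (G = (2437 - 1/2385)*(2180 - 46) = (5812244/2385)*2134 = 12403328696/2385 ≈ 5.2006e+6)
z - G = -897 - 1*12403328696/2385 = -897 - 12403328696/2385 = -12405468041/2385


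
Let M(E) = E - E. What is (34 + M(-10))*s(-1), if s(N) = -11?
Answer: -374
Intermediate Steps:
M(E) = 0
(34 + M(-10))*s(-1) = (34 + 0)*(-11) = 34*(-11) = -374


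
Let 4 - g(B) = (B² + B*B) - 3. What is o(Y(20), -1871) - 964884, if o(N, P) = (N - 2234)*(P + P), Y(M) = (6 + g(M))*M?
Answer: 66293824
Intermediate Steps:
g(B) = 7 - 2*B² (g(B) = 4 - ((B² + B*B) - 3) = 4 - ((B² + B²) - 3) = 4 - (2*B² - 3) = 4 - (-3 + 2*B²) = 4 + (3 - 2*B²) = 7 - 2*B²)
Y(M) = M*(13 - 2*M²) (Y(M) = (6 + (7 - 2*M²))*M = (13 - 2*M²)*M = M*(13 - 2*M²))
o(N, P) = 2*P*(-2234 + N) (o(N, P) = (-2234 + N)*(2*P) = 2*P*(-2234 + N))
o(Y(20), -1871) - 964884 = 2*(-1871)*(-2234 + 20*(13 - 2*20²)) - 964884 = 2*(-1871)*(-2234 + 20*(13 - 2*400)) - 964884 = 2*(-1871)*(-2234 + 20*(13 - 800)) - 964884 = 2*(-1871)*(-2234 + 20*(-787)) - 964884 = 2*(-1871)*(-2234 - 15740) - 964884 = 2*(-1871)*(-17974) - 964884 = 67258708 - 964884 = 66293824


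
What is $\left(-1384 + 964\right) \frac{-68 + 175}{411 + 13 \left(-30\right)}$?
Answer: $-2140$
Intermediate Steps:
$\left(-1384 + 964\right) \frac{-68 + 175}{411 + 13 \left(-30\right)} = - 420 \frac{107}{411 - 390} = - 420 \cdot \frac{107}{21} = - 420 \cdot 107 \cdot \frac{1}{21} = \left(-420\right) \frac{107}{21} = -2140$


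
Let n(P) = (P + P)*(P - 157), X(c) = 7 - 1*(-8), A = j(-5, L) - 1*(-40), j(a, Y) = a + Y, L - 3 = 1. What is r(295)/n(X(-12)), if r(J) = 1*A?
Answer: -13/1420 ≈ -0.0091549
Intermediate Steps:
L = 4 (L = 3 + 1 = 4)
j(a, Y) = Y + a
A = 39 (A = (4 - 5) - 1*(-40) = -1 + 40 = 39)
r(J) = 39 (r(J) = 1*39 = 39)
X(c) = 15 (X(c) = 7 + 8 = 15)
n(P) = 2*P*(-157 + P) (n(P) = (2*P)*(-157 + P) = 2*P*(-157 + P))
r(295)/n(X(-12)) = 39/((2*15*(-157 + 15))) = 39/((2*15*(-142))) = 39/(-4260) = 39*(-1/4260) = -13/1420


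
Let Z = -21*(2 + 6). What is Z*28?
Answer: -4704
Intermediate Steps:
Z = -168 (Z = -21*8 = -168)
Z*28 = -168*28 = -4704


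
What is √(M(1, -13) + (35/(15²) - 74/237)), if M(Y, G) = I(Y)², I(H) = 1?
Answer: √1184210/1185 ≈ 0.91832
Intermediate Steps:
M(Y, G) = 1 (M(Y, G) = 1² = 1)
√(M(1, -13) + (35/(15²) - 74/237)) = √(1 + (35/(15²) - 74/237)) = √(1 + (35/225 - 74*1/237)) = √(1 + (35*(1/225) - 74/237)) = √(1 + (7/45 - 74/237)) = √(1 - 557/3555) = √(2998/3555) = √1184210/1185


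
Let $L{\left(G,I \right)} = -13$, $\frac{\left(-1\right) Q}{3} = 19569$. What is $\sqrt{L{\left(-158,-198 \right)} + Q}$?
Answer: $4 i \sqrt{3670} \approx 242.32 i$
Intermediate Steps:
$Q = -58707$ ($Q = \left(-3\right) 19569 = -58707$)
$\sqrt{L{\left(-158,-198 \right)} + Q} = \sqrt{-13 - 58707} = \sqrt{-58720} = 4 i \sqrt{3670}$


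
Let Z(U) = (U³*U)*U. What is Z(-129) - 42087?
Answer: -35723093736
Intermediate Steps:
Z(U) = U⁵ (Z(U) = U⁴*U = U⁵)
Z(-129) - 42087 = (-129)⁵ - 42087 = -35723051649 - 42087 = -35723093736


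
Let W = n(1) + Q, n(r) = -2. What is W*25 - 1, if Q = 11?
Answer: 224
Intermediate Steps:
W = 9 (W = -2 + 11 = 9)
W*25 - 1 = 9*25 - 1 = 225 - 1 = 224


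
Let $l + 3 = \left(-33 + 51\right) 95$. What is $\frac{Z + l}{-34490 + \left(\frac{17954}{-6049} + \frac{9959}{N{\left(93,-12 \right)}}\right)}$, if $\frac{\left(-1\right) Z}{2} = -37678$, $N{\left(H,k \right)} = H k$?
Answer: $- \frac{520227961092}{232911369815} \approx -2.2336$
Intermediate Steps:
$Z = 75356$ ($Z = \left(-2\right) \left(-37678\right) = 75356$)
$l = 1707$ ($l = -3 + \left(-33 + 51\right) 95 = -3 + 18 \cdot 95 = -3 + 1710 = 1707$)
$\frac{Z + l}{-34490 + \left(\frac{17954}{-6049} + \frac{9959}{N{\left(93,-12 \right)}}\right)} = \frac{75356 + 1707}{-34490 + \left(\frac{17954}{-6049} + \frac{9959}{93 \left(-12\right)}\right)} = \frac{77063}{-34490 + \left(17954 \left(- \frac{1}{6049}\right) + \frac{9959}{-1116}\right)} = \frac{77063}{-34490 + \left(- \frac{17954}{6049} + 9959 \left(- \frac{1}{1116}\right)\right)} = \frac{77063}{-34490 - \frac{80278655}{6750684}} = \frac{77063}{- \frac{232911369815}{6750684}} = 77063 \left(- \frac{6750684}{232911369815}\right) = - \frac{520227961092}{232911369815}$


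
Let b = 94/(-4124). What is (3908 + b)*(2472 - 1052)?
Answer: 5721356790/1031 ≈ 5.5493e+6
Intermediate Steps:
b = -47/2062 (b = 94*(-1/4124) = -47/2062 ≈ -0.022793)
(3908 + b)*(2472 - 1052) = (3908 - 47/2062)*(2472 - 1052) = (8058249/2062)*1420 = 5721356790/1031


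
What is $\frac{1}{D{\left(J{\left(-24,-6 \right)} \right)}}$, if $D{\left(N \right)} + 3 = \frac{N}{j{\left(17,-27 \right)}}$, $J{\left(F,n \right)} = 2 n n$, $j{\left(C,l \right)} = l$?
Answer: $- \frac{3}{17} \approx -0.17647$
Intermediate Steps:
$J{\left(F,n \right)} = 2 n^{2}$
$D{\left(N \right)} = -3 - \frac{N}{27}$ ($D{\left(N \right)} = -3 + \frac{N}{-27} = -3 + N \left(- \frac{1}{27}\right) = -3 - \frac{N}{27}$)
$\frac{1}{D{\left(J{\left(-24,-6 \right)} \right)}} = \frac{1}{-3 - \frac{2 \left(-6\right)^{2}}{27}} = \frac{1}{-3 - \frac{2 \cdot 36}{27}} = \frac{1}{-3 - \frac{8}{3}} = \frac{1}{- \frac{17}{3}} = - \frac{3}{17}$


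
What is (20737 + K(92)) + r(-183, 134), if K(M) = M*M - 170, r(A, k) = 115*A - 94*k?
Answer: -4610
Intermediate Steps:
r(A, k) = -94*k + 115*A
K(M) = -170 + M² (K(M) = M² - 170 = -170 + M²)
(20737 + K(92)) + r(-183, 134) = (20737 + (-170 + 92²)) + (-94*134 + 115*(-183)) = (20737 + (-170 + 8464)) + (-12596 - 21045) = (20737 + 8294) - 33641 = 29031 - 33641 = -4610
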